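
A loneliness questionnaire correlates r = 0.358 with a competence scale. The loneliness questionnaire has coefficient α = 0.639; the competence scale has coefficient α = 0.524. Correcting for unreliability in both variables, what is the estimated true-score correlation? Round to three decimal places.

r_true = r_obs / √(r_xx · r_yy) = 0.358 / √(0.639 × 0.524) = 0.358 / √0.334836 = 0.358 / 0.5787 ≈ 0.619.

0.619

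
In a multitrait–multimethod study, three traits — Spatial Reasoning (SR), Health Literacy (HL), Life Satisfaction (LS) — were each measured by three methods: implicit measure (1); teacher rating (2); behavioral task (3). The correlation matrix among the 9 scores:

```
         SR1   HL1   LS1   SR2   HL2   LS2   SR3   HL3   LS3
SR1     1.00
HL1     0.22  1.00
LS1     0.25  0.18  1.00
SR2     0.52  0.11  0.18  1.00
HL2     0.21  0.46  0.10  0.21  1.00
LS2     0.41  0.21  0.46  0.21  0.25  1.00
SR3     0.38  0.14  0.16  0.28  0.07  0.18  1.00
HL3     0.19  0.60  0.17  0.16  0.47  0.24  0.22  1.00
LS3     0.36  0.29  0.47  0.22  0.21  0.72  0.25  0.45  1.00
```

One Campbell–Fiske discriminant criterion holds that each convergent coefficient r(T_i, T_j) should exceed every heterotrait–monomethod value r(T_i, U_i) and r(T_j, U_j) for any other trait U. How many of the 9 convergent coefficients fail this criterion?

0

Checking each validity diagonal entry against its comparison values:
SR (methods 1·2): 0.52 vs {0.22, 0.21, 0.25, 0.21} → pass.
SR (methods 1·3): 0.38 vs {0.22, 0.22, 0.25, 0.25} → pass.
SR (methods 2·3): 0.28 vs {0.21, 0.22, 0.21, 0.25} → pass.
HL (methods 1·2): 0.46 vs {0.22, 0.21, 0.18, 0.25} → pass.
HL (methods 1·3): 0.60 vs {0.22, 0.22, 0.18, 0.45} → pass.
HL (methods 2·3): 0.47 vs {0.21, 0.22, 0.25, 0.45} → pass.
LS (methods 1·2): 0.46 vs {0.25, 0.21, 0.18, 0.25} → pass.
LS (methods 1·3): 0.47 vs {0.25, 0.25, 0.18, 0.45} → pass.
LS (methods 2·3): 0.72 vs {0.21, 0.25, 0.25, 0.45} → pass.
0 of 9 fail.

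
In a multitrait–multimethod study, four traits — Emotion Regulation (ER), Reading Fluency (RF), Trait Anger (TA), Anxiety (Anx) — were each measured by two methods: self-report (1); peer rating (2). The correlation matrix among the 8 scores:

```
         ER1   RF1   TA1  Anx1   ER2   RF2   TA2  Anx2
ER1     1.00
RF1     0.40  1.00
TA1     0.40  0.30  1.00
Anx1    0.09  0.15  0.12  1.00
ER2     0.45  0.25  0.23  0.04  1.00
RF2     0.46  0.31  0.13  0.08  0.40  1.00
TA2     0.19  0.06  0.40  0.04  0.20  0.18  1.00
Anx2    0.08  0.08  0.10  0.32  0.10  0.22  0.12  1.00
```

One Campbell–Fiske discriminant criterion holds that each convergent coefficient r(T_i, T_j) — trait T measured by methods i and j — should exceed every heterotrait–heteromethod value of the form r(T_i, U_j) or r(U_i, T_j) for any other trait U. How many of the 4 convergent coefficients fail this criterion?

2

Each convergent coefficient versus the relevant comparison correlations:
ER (methods 1·2): 0.45 vs {0.46, 0.25, 0.19, 0.23, 0.08, 0.04} → fail.
RF (methods 1·2): 0.31 vs {0.25, 0.46, 0.06, 0.13, 0.08, 0.08} → fail.
TA (methods 1·2): 0.40 vs {0.23, 0.19, 0.13, 0.06, 0.10, 0.04} → pass.
Anx (methods 1·2): 0.32 vs {0.04, 0.08, 0.08, 0.08, 0.04, 0.10} → pass.
2 of 4 fail.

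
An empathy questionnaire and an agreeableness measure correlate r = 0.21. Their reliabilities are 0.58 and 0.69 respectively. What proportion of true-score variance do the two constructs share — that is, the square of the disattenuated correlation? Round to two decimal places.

0.11

Disattenuated r = 0.21 / √(0.58 × 0.69) = 0.21 / 0.6326 = 0.3320.
Shared true-score variance = 0.3320² = 0.1102 ≈ 0.11.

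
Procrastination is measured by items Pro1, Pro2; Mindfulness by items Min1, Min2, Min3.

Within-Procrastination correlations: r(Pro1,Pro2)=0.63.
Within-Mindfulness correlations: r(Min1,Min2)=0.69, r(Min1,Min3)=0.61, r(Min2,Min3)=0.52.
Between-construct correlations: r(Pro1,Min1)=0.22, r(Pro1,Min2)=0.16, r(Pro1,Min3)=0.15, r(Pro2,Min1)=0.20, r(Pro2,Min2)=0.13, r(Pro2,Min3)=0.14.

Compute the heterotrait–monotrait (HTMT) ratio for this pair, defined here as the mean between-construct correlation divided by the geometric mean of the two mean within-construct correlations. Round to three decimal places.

0.270

Between-construct mean = 1.00/6 = 0.1667.
Mean within-Pro = 0.63/1 = 0.6300; mean within-Min = 1.82/3 = 0.6067.
Geometric mean = √(0.6300 × 0.6067) = 0.6182.
HTMT = 0.1667 / 0.6182 = 0.270.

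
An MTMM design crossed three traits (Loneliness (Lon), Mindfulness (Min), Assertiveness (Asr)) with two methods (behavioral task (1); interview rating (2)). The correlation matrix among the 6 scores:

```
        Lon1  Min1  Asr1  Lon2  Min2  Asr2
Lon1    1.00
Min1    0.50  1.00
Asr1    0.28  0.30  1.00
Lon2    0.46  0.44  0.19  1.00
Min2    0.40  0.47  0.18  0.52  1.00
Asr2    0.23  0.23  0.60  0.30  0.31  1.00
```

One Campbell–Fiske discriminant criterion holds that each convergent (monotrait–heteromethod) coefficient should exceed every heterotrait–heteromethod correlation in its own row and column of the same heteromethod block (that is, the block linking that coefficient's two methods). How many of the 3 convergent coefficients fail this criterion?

0

Convergent coefficients and their comparison sets:
Lon (methods 1·2): 0.46 vs {0.40, 0.44, 0.23, 0.19} → pass.
Min (methods 1·2): 0.47 vs {0.44, 0.40, 0.23, 0.18} → pass.
Asr (methods 1·2): 0.60 vs {0.19, 0.23, 0.18, 0.23} → pass.
0 of 3 fail.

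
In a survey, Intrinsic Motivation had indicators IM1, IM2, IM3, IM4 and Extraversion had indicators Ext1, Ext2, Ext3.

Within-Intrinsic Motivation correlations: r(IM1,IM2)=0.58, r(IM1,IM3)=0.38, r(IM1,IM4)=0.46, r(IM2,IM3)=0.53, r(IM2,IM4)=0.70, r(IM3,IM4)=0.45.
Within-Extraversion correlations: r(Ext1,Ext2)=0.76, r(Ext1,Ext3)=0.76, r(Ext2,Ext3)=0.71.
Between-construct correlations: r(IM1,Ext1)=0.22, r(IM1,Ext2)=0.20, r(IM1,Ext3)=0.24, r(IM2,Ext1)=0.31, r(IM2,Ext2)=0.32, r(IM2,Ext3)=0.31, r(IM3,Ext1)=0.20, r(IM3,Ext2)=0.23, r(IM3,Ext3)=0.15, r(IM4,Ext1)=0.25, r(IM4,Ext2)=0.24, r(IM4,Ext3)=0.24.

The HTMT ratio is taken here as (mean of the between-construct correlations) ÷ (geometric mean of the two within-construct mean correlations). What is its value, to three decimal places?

Mean heterotrait r = 2.91/12 = 0.2425.
Mean within-IM = 3.10/6 = 0.5167; mean within-Ext = 2.23/3 = 0.7433.
Geometric mean = √(0.5167 × 0.7433) = 0.6197.
HTMT = 0.2425 / 0.6197 = 0.391.

0.391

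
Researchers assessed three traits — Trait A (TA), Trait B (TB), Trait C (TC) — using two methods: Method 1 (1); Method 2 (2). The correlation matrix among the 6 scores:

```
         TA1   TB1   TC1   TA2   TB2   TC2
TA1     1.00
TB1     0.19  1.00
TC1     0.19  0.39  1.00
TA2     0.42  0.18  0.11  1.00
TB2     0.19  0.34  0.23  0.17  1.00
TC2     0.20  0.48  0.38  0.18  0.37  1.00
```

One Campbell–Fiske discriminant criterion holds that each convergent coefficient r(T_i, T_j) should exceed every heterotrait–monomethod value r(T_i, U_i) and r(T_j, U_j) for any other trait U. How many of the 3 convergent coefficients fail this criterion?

Checking each validity diagonal entry against its comparison values:
TA (methods 1·2): 0.42 vs {0.19, 0.17, 0.19, 0.18} → pass.
TB (methods 1·2): 0.34 vs {0.19, 0.17, 0.39, 0.37} → fail.
TC (methods 1·2): 0.38 vs {0.19, 0.18, 0.39, 0.37} → fail.
2 of 3 fail.

2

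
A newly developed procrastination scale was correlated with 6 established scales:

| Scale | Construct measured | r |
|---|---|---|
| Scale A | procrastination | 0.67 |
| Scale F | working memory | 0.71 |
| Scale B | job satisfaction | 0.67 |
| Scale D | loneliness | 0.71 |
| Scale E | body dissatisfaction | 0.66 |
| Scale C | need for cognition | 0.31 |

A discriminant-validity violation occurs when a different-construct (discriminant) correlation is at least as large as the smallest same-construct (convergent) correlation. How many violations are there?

3

Convergent (same construct = procrastination): Scale A.
Smallest convergent = 0.67. Discriminant values: 0.71, 0.67, 0.71, 0.66, 0.31; count ≥ 0.67 → 3.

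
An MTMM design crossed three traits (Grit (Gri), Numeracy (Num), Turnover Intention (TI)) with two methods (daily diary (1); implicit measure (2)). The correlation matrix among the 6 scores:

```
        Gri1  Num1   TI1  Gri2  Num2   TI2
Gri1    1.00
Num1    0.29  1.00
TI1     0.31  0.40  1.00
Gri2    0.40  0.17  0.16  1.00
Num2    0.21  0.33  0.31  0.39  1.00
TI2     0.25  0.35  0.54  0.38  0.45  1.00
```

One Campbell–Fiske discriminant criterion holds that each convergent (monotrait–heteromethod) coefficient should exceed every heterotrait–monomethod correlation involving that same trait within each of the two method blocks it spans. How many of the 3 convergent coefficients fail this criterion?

1

Convergent coefficients and their comparison sets:
Gri (methods 1·2): 0.40 vs {0.29, 0.39, 0.31, 0.38} → pass.
Num (methods 1·2): 0.33 vs {0.29, 0.39, 0.40, 0.45} → fail.
TI (methods 1·2): 0.54 vs {0.31, 0.38, 0.40, 0.45} → pass.
1 of 3 fail.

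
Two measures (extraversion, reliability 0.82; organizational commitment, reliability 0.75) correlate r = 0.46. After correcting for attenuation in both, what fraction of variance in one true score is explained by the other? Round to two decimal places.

Disattenuated r = 0.46 / √(0.82 × 0.75) = 0.46 / 0.7842 = 0.5866.
Shared true-score variance = 0.5866² = 0.3441 ≈ 0.34.

0.34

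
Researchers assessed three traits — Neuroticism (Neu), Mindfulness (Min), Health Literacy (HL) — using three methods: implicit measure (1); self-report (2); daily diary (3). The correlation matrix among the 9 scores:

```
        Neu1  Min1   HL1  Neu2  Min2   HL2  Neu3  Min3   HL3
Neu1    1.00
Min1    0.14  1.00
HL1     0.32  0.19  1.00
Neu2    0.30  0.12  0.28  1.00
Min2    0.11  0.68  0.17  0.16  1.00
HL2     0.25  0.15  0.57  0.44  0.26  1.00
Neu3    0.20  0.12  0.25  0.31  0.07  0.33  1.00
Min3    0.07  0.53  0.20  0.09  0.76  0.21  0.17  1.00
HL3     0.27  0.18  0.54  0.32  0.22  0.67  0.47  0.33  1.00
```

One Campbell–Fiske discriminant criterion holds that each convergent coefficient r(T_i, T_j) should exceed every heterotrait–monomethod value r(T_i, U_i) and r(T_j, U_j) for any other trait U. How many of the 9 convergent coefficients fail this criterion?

3

Convergent coefficients and their comparison sets:
Neu (methods 1·2): 0.30 vs {0.14, 0.16, 0.32, 0.44} → fail.
Neu (methods 1·3): 0.20 vs {0.14, 0.17, 0.32, 0.47} → fail.
Neu (methods 2·3): 0.31 vs {0.16, 0.17, 0.44, 0.47} → fail.
Min (methods 1·2): 0.68 vs {0.14, 0.16, 0.19, 0.26} → pass.
Min (methods 1·3): 0.53 vs {0.14, 0.17, 0.19, 0.33} → pass.
Min (methods 2·3): 0.76 vs {0.16, 0.17, 0.26, 0.33} → pass.
HL (methods 1·2): 0.57 vs {0.32, 0.44, 0.19, 0.26} → pass.
HL (methods 1·3): 0.54 vs {0.32, 0.47, 0.19, 0.33} → pass.
HL (methods 2·3): 0.67 vs {0.44, 0.47, 0.26, 0.33} → pass.
3 of 9 fail.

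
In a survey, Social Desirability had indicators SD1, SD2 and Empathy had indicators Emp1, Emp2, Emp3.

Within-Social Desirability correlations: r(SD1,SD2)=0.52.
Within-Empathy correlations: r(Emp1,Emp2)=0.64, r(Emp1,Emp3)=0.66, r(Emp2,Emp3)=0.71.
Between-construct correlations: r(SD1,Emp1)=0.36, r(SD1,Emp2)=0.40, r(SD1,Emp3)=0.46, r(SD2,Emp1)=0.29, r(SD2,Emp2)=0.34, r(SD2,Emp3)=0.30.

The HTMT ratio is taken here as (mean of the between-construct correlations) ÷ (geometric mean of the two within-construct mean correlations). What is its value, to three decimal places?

0.607

Mean between = 2.15/6 = 0.3583.
Mean within-SD = 0.52/1 = 0.5200; mean within-Emp = 2.01/3 = 0.6700.
Geometric mean = √(0.5200 × 0.6700) = 0.5903.
HTMT = 0.3583 / 0.5903 = 0.607.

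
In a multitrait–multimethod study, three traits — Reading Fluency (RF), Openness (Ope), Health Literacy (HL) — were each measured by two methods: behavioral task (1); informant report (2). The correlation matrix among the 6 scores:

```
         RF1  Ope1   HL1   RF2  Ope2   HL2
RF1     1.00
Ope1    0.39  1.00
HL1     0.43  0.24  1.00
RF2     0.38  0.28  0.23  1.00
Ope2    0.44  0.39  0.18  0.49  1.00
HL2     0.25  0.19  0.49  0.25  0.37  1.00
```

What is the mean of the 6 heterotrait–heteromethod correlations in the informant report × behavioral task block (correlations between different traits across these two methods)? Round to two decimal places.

HTHM values (method 2 × method 1): 0.28, 0.23, 0.44, 0.18, 0.25, 0.19; mean = 1.57/6 = 0.26.

0.26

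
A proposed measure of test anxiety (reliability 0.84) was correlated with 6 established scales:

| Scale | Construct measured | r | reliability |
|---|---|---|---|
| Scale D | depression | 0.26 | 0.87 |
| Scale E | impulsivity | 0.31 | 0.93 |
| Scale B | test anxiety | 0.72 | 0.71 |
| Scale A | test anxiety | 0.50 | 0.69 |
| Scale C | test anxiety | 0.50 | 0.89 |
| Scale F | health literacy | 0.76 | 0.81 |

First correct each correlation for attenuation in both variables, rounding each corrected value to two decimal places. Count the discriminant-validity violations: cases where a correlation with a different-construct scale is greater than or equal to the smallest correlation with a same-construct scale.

Disattenuated r (r / √(r_scale · r_new)):
  Scale D (disc): 0.26 / √(0.87·0.84) = 0.30
  Scale E (disc): 0.31 / √(0.93·0.84) = 0.35
  Scale B (conv): 0.72 / √(0.71·0.84) = 0.93
  Scale A (conv): 0.50 / √(0.69·0.84) = 0.66
  Scale C (conv): 0.50 / √(0.89·0.84) = 0.58
  Scale F (disc): 0.76 / √(0.81·0.84) = 0.92
Smallest convergent = 0.58. Discriminant values: 0.30, 0.35, 0.92; count ≥ 0.58 → 1.

1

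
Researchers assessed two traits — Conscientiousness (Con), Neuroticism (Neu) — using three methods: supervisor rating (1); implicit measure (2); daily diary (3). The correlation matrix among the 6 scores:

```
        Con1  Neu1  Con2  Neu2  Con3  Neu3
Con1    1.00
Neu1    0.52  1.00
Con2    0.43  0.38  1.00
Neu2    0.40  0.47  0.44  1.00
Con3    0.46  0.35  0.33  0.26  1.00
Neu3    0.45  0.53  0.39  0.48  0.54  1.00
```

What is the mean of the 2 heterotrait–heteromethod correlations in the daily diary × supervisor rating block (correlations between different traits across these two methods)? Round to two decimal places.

0.40

HTHM values (method 3 × method 1): 0.35, 0.45; mean = 0.80/2 = 0.40.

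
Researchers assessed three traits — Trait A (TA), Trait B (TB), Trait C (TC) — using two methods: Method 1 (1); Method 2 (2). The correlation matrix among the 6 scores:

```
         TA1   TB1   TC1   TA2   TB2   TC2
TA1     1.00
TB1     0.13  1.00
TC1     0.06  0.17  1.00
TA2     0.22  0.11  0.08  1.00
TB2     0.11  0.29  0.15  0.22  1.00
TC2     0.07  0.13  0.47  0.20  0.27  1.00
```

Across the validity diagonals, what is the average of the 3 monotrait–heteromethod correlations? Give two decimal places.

0.33

Convergent values: 0.22, 0.29, 0.47; mean = 0.98/3 = 0.33.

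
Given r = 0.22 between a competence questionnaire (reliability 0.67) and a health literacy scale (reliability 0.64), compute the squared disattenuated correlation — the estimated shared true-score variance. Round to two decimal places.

0.11

Disattenuated r = 0.22 / √(0.67 × 0.64) = 0.22 / 0.6548 = 0.3360.
Shared true-score variance = 0.3360² = 0.1129 ≈ 0.11.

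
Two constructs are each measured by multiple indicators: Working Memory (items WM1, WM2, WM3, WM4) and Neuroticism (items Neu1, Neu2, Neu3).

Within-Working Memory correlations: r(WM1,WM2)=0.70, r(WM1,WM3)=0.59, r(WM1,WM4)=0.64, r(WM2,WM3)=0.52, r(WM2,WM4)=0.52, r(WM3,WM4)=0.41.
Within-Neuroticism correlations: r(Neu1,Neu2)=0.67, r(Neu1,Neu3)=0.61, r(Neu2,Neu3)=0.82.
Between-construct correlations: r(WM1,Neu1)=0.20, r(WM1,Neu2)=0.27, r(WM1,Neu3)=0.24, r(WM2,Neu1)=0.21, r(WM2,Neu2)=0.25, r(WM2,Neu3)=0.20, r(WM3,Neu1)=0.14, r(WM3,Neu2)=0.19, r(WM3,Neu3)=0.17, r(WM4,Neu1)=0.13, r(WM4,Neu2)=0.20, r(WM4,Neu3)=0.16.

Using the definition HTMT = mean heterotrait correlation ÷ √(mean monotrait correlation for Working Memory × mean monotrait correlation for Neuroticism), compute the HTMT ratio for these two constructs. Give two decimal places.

Mean between = 2.36/12 = 0.1967.
Mean within-WM = 3.38/6 = 0.5633; mean within-Neu = 2.10/3 = 0.7000.
Geometric mean = √(0.5633 × 0.7000) = 0.6279.
HTMT = 0.1967 / 0.6279 = 0.31.

0.31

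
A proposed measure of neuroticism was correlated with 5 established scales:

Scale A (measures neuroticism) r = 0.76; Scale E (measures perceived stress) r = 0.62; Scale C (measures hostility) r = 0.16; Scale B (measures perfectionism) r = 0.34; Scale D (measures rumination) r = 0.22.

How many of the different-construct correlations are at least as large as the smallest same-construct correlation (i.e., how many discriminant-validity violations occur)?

Convergent (same construct = neuroticism): Scale A.
Smallest convergent = 0.76. Discriminant values: 0.62, 0.16, 0.34, 0.22; count ≥ 0.76 → 0.

0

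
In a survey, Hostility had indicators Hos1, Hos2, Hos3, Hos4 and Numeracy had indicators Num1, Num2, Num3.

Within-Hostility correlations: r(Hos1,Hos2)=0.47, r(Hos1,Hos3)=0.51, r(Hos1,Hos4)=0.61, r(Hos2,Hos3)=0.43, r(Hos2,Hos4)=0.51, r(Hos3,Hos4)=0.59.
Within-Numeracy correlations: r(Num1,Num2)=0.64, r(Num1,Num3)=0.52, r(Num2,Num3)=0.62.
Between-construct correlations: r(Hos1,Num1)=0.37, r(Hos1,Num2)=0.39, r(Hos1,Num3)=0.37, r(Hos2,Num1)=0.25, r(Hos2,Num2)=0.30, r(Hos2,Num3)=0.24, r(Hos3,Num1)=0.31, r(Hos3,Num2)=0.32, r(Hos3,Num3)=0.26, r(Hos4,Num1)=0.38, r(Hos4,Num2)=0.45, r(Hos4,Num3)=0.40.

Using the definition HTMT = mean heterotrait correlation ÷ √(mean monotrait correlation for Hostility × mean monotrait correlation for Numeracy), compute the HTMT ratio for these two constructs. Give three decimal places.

Mean heterotrait r = 4.04/12 = 0.3367.
Mean within-Hos = 3.12/6 = 0.5200; mean within-Num = 1.78/3 = 0.5933.
Geometric mean = √(0.5200 × 0.5933) = 0.5554.
HTMT = 0.3367 / 0.5554 = 0.606.

0.606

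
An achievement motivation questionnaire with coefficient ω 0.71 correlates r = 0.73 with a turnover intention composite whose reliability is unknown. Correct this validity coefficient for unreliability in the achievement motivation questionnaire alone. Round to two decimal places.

Single correction: r_c = r_obs / √r_xx = 0.73 / √0.71 = 0.73 / 0.8426 ≈ 0.87.

0.87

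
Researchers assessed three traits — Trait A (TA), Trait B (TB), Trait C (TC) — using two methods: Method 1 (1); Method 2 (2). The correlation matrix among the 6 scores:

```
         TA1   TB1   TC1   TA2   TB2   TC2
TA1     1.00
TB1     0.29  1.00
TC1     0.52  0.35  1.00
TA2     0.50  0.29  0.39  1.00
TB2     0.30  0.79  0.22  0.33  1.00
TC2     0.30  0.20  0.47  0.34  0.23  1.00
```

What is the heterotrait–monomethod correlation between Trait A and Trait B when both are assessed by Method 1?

Different traits, same method: r(TA1, TB1) = 0.29.

0.29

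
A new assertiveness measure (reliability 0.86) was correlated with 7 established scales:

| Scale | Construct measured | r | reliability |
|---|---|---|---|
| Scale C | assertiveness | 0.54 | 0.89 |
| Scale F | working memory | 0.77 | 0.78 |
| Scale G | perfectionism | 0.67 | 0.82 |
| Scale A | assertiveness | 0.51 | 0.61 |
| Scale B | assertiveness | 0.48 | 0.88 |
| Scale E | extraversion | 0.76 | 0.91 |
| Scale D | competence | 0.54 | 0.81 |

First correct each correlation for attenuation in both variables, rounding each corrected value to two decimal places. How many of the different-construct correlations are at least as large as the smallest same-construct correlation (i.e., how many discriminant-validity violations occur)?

Disattenuated r (r / √(r_scale · r_new)):
  Scale C (conv): 0.54 / √(0.89·0.86) = 0.62
  Scale F (disc): 0.77 / √(0.78·0.86) = 0.94
  Scale G (disc): 0.67 / √(0.82·0.86) = 0.80
  Scale A (conv): 0.51 / √(0.61·0.86) = 0.70
  Scale B (conv): 0.48 / √(0.88·0.86) = 0.55
  Scale E (disc): 0.76 / √(0.91·0.86) = 0.86
  Scale D (disc): 0.54 / √(0.81·0.86) = 0.65
Smallest convergent = 0.55. Discriminant values: 0.94, 0.80, 0.86, 0.65; count ≥ 0.55 → 4.

4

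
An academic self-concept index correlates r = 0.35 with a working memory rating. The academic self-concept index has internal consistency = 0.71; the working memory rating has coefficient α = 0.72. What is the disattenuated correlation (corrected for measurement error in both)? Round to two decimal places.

r_true = r_obs / √(r_xx · r_yy) = 0.35 / √(0.71 × 0.72) = 0.35 / √0.5112 = 0.35 / 0.7150 ≈ 0.49.

0.49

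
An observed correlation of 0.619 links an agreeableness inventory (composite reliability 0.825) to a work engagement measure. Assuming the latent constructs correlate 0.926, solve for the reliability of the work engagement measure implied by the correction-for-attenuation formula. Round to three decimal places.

0.542

r_true = r_obs / √(r_xx · r_yy) ⇒ 0.926 = 0.619 / √(0.825 · r_yy).
√(0.825 · r_yy) = 0.619 / 0.926 = 0.6685; 0.825 · r_yy = 0.4469; r_yy = 0.4469 / 0.825 ≈ 0.542.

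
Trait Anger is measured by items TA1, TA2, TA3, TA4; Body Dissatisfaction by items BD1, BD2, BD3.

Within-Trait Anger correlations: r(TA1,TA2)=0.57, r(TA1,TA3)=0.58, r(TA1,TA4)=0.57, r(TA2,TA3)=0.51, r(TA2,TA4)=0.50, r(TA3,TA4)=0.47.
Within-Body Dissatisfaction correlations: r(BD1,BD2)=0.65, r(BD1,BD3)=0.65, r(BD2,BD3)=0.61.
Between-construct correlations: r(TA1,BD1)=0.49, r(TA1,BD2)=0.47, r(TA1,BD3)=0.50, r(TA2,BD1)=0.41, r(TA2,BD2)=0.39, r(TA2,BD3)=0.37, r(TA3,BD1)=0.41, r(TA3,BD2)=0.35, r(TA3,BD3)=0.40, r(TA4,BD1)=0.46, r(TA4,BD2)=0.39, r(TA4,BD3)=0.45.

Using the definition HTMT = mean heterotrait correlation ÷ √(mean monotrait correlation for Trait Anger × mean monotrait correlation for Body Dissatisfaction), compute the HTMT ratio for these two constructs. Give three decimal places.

Mean between = 5.09/12 = 0.4242.
Mean within-TA = 3.20/6 = 0.5333; mean within-BD = 1.91/3 = 0.6367.
Geometric mean = √(0.5333 × 0.6367) = 0.5827.
HTMT = 0.4242 / 0.5827 = 0.728.

0.728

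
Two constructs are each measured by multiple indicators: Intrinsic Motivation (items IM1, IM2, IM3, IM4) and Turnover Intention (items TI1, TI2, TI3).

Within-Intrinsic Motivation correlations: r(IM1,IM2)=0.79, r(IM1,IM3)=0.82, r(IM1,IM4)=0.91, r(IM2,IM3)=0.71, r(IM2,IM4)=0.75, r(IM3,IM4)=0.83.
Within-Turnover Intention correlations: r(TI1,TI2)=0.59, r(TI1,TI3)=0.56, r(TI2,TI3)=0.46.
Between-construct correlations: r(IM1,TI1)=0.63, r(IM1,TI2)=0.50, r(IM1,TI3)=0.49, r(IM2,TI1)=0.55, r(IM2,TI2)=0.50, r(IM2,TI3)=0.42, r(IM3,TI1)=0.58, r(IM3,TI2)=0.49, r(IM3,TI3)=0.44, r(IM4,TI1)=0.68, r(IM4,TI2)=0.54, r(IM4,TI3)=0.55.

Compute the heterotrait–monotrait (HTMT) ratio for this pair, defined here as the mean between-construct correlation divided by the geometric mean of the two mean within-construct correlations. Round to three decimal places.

0.809

Mean heterotrait r = 6.37/12 = 0.5308.
Mean within-IM = 4.81/6 = 0.8017; mean within-TI = 1.61/3 = 0.5367.
Geometric mean = √(0.8017 × 0.5367) = 0.6560.
HTMT = 0.5308 / 0.6560 = 0.809.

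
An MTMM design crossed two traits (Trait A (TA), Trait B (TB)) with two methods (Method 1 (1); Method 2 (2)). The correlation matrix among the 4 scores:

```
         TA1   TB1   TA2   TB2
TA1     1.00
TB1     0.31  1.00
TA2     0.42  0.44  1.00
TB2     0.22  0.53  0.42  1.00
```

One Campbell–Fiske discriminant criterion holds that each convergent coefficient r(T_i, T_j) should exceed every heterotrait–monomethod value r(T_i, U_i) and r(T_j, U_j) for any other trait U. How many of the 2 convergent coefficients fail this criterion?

Convergent coefficients and their comparison sets:
TA (methods 1·2): 0.42 vs {0.31, 0.42} → fail.
TB (methods 1·2): 0.53 vs {0.31, 0.42} → pass.
1 of 2 fail.

1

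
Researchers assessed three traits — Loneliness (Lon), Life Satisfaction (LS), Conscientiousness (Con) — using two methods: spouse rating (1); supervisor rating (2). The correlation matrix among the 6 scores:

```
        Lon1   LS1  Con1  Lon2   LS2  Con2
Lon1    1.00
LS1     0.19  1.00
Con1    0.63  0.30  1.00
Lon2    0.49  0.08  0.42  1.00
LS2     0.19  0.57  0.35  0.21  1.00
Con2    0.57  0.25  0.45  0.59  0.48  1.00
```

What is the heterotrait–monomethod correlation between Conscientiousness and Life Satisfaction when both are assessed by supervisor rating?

0.48

Different traits, same method: r(Con2, LS2) = 0.48.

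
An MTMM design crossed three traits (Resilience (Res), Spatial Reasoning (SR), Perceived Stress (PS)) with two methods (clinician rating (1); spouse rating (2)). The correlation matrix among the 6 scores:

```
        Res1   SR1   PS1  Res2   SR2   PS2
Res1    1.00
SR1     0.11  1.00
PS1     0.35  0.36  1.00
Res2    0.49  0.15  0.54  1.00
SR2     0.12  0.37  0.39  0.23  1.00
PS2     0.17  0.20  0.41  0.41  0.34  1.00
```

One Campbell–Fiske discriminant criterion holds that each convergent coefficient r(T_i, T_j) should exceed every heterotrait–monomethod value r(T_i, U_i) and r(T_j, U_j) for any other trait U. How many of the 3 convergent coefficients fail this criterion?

Each convergent coefficient versus the relevant comparison correlations:
Res (methods 1·2): 0.49 vs {0.11, 0.23, 0.35, 0.41} → pass.
SR (methods 1·2): 0.37 vs {0.11, 0.23, 0.36, 0.34} → pass.
PS (methods 1·2): 0.41 vs {0.35, 0.41, 0.36, 0.34} → fail.
1 of 3 fail.

1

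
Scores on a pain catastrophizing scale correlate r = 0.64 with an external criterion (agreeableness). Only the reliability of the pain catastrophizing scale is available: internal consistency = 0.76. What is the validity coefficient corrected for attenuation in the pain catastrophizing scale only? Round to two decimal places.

Single correction: r_c = r_obs / √r_xx = 0.64 / √0.76 = 0.64 / 0.8718 ≈ 0.73.

0.73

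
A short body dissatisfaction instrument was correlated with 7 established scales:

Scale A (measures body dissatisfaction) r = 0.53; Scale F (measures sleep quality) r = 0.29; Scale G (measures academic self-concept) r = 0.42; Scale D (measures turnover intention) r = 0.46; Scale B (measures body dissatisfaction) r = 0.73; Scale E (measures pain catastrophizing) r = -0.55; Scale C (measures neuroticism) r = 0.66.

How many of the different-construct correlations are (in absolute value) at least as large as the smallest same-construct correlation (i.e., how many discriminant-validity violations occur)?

2

Convergent (same construct = body dissatisfaction): Scale A, Scale B.
Smallest convergent = 0.53. Discriminant |r|: 0.29, 0.42, 0.46, 0.55, 0.66; count ≥ 0.53 → 2.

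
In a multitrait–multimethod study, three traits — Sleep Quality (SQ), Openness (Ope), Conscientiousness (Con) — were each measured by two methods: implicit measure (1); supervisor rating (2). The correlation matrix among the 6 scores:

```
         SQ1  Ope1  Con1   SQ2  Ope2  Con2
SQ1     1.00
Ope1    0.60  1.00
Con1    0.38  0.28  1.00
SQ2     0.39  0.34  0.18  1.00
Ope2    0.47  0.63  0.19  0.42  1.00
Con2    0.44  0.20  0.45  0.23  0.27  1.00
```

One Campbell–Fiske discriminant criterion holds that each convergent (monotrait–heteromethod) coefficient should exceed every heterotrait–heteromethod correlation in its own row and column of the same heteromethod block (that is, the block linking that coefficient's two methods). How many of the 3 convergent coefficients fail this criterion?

Each convergent coefficient versus the relevant comparison correlations:
SQ (methods 1·2): 0.39 vs {0.47, 0.34, 0.44, 0.18} → fail.
Ope (methods 1·2): 0.63 vs {0.34, 0.47, 0.20, 0.19} → pass.
Con (methods 1·2): 0.45 vs {0.18, 0.44, 0.19, 0.20} → pass.
1 of 3 fail.

1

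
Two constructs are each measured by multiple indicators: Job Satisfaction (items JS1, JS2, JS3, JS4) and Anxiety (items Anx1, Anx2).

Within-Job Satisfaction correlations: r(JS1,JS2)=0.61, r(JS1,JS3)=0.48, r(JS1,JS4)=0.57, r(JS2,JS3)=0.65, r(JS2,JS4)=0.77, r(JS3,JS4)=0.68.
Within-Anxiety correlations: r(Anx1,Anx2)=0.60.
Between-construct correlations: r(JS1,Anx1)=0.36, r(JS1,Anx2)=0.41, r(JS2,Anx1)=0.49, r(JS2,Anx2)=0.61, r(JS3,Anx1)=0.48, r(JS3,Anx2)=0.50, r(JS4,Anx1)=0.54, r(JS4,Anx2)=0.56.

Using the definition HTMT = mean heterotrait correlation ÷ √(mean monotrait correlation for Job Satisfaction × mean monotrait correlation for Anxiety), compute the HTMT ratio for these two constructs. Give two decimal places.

0.81

Between-construct mean = 3.95/8 = 0.4938.
Mean within-JS = 3.76/6 = 0.6267; mean within-Anx = 0.60/1 = 0.6000.
Geometric mean = √(0.6267 × 0.6000) = 0.6132.
HTMT = 0.4938 / 0.6132 = 0.81.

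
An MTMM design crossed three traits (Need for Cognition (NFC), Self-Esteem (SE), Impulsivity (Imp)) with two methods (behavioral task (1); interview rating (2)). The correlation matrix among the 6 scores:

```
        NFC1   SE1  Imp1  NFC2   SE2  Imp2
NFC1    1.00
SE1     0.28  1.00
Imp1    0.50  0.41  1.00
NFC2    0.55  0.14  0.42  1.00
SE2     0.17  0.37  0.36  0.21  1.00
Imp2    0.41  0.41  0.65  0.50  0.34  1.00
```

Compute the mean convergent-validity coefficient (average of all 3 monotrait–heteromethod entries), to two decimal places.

Convergent values: 0.55, 0.37, 0.65; mean = 1.57/3 = 0.52.

0.52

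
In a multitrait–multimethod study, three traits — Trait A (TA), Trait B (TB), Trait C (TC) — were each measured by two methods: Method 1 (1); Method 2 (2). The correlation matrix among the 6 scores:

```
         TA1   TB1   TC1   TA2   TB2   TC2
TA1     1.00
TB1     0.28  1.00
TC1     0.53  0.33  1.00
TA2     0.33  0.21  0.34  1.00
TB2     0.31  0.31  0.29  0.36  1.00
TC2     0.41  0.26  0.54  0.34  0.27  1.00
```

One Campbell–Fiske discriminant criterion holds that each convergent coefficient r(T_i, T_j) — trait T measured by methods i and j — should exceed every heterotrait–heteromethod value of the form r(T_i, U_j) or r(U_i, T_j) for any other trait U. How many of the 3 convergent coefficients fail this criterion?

Checking each validity diagonal entry against its comparison values:
TA (methods 1·2): 0.33 vs {0.31, 0.21, 0.41, 0.34} → fail.
TB (methods 1·2): 0.31 vs {0.21, 0.31, 0.26, 0.29} → fail.
TC (methods 1·2): 0.54 vs {0.34, 0.41, 0.29, 0.26} → pass.
2 of 3 fail.

2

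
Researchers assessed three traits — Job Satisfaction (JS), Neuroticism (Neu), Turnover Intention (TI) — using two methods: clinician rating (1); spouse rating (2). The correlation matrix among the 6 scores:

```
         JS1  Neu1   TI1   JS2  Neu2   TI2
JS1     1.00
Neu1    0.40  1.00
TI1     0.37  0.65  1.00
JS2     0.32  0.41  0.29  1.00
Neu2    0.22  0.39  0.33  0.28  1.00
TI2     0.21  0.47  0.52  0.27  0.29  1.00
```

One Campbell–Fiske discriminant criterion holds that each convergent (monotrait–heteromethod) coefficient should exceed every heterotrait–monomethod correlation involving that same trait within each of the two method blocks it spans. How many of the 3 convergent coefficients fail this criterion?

3

Convergent coefficients and their comparison sets:
JS (methods 1·2): 0.32 vs {0.40, 0.28, 0.37, 0.27} → fail.
Neu (methods 1·2): 0.39 vs {0.40, 0.28, 0.65, 0.29} → fail.
TI (methods 1·2): 0.52 vs {0.37, 0.27, 0.65, 0.29} → fail.
3 of 3 fail.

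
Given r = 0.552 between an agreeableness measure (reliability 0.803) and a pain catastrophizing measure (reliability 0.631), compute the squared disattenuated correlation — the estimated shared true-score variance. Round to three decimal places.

Disattenuated r = 0.552 / √(0.803 × 0.631) = 0.552 / 0.7118 = 0.7755.
Shared true-score variance = 0.7755² = 0.6014 ≈ 0.601.

0.601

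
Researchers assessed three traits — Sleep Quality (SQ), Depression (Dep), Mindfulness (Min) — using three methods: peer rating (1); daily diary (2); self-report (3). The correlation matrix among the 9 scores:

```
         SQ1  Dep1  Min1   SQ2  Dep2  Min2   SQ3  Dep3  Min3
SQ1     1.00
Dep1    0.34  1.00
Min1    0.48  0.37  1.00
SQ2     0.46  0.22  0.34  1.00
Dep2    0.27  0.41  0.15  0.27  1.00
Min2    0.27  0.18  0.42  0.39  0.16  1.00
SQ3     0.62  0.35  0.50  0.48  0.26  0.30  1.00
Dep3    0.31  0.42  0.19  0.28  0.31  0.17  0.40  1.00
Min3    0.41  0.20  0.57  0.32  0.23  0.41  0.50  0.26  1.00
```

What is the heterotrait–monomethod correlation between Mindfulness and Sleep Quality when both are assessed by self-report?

Different traits, same method: r(Min3, SQ3) = 0.50.

0.50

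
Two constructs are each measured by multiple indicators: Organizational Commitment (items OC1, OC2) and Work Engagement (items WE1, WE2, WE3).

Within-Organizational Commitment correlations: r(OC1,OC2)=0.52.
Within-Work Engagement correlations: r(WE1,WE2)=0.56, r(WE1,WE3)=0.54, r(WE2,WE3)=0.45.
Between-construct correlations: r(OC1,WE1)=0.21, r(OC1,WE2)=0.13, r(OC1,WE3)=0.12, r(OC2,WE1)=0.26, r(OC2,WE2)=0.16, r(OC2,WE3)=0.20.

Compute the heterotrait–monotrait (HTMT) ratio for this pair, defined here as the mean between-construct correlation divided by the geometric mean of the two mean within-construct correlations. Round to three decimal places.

Mean heterotrait r = 1.08/6 = 0.1800.
Mean within-OC = 0.52/1 = 0.5200; mean within-WE = 1.55/3 = 0.5167.
Geometric mean = √(0.5200 × 0.5167) = 0.5183.
HTMT = 0.1800 / 0.5183 = 0.347.

0.347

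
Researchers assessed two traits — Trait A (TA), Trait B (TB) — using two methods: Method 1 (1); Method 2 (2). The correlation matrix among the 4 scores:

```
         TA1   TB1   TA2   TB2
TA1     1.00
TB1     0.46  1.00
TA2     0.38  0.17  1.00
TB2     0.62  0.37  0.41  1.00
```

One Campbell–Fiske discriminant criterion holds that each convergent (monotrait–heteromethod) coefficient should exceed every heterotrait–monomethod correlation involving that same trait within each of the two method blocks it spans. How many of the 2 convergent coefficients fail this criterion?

2

Checking each validity diagonal entry against its comparison values:
TA (methods 1·2): 0.38 vs {0.46, 0.41} → fail.
TB (methods 1·2): 0.37 vs {0.46, 0.41} → fail.
2 of 2 fail.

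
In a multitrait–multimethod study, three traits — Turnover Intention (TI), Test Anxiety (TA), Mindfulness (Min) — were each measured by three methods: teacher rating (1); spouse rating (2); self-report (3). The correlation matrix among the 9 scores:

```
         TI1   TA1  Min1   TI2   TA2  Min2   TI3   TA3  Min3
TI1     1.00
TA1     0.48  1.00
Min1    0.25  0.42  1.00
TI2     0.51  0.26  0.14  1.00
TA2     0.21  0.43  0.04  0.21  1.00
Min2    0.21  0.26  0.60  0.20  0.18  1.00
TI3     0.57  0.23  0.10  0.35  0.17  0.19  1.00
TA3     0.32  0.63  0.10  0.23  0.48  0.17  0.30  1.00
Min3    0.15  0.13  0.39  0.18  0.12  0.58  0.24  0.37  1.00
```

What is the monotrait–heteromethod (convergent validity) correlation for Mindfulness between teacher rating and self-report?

0.39

Same trait (Min), different methods: r(Min1, Min3) = 0.39.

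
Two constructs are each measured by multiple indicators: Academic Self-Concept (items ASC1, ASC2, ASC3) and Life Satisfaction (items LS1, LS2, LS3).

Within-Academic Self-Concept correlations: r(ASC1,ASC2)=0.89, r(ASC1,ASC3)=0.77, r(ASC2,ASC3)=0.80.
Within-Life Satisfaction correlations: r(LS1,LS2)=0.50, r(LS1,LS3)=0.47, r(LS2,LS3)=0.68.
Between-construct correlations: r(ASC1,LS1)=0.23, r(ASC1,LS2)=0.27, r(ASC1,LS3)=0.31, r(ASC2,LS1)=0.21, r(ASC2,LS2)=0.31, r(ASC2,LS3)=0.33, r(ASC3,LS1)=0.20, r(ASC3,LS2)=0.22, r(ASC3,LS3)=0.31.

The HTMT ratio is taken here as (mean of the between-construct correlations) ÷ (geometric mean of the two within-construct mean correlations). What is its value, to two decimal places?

0.40

Between-construct mean = 2.39/9 = 0.2656.
Mean within-ASC = 2.46/3 = 0.8200; mean within-LS = 1.65/3 = 0.5500.
Geometric mean = √(0.8200 × 0.5500) = 0.6716.
HTMT = 0.2656 / 0.6716 = 0.40.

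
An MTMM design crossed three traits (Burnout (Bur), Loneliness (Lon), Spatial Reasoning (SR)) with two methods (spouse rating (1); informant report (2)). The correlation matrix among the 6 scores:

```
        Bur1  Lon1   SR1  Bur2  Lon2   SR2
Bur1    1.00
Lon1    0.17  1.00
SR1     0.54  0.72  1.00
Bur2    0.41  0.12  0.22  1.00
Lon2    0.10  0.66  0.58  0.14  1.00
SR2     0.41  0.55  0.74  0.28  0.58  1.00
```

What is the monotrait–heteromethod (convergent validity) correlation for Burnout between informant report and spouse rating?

Same trait (Bur), different methods: r(Bur2, Bur1) = 0.41.

0.41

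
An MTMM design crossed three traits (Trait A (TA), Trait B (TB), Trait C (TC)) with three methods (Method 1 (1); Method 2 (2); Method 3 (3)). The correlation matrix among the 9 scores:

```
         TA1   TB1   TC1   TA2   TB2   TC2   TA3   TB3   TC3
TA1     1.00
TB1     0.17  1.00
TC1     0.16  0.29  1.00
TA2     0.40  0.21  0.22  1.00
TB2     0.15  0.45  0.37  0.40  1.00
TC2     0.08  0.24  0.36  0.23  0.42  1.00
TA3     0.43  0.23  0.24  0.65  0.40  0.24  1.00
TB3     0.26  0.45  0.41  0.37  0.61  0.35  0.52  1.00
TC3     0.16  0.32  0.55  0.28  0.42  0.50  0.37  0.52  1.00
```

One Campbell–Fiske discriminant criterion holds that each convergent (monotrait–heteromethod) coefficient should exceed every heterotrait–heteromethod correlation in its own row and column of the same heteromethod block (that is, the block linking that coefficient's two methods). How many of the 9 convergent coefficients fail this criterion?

Each convergent coefficient versus the relevant comparison correlations:
TA (methods 1·2): 0.40 vs {0.15, 0.21, 0.08, 0.22} → pass.
TA (methods 1·3): 0.43 vs {0.26, 0.23, 0.16, 0.24} → pass.
TA (methods 2·3): 0.65 vs {0.37, 0.40, 0.28, 0.24} → pass.
TB (methods 1·2): 0.45 vs {0.21, 0.15, 0.24, 0.37} → pass.
TB (methods 1·3): 0.45 vs {0.23, 0.26, 0.32, 0.41} → pass.
TB (methods 2·3): 0.61 vs {0.40, 0.37, 0.42, 0.35} → pass.
TC (methods 1·2): 0.36 vs {0.22, 0.08, 0.37, 0.24} → fail.
TC (methods 1·3): 0.55 vs {0.24, 0.16, 0.41, 0.32} → pass.
TC (methods 2·3): 0.50 vs {0.24, 0.28, 0.35, 0.42} → pass.
1 of 9 fail.

1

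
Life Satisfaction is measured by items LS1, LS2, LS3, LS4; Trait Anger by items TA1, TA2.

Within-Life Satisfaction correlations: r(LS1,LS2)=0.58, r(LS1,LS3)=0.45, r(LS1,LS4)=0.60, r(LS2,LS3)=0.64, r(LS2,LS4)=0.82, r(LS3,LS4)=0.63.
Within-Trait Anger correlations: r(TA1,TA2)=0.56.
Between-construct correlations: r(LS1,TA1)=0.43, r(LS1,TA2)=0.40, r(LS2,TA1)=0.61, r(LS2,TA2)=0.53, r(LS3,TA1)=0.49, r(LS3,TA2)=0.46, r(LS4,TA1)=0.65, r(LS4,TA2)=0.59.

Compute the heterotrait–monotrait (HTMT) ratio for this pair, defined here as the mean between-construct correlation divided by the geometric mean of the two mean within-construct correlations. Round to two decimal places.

Mean between = 4.16/8 = 0.5200.
Mean within-LS = 3.72/6 = 0.6200; mean within-TA = 0.56/1 = 0.5600.
Geometric mean = √(0.6200 × 0.5600) = 0.5892.
HTMT = 0.5200 / 0.5892 = 0.88.

0.88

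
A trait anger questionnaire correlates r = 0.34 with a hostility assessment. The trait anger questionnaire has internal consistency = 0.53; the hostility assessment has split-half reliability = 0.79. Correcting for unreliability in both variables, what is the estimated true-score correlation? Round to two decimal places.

r_true = r_obs / √(r_xx · r_yy) = 0.34 / √(0.53 × 0.79) = 0.34 / √0.4187 = 0.34 / 0.6471 ≈ 0.53.

0.53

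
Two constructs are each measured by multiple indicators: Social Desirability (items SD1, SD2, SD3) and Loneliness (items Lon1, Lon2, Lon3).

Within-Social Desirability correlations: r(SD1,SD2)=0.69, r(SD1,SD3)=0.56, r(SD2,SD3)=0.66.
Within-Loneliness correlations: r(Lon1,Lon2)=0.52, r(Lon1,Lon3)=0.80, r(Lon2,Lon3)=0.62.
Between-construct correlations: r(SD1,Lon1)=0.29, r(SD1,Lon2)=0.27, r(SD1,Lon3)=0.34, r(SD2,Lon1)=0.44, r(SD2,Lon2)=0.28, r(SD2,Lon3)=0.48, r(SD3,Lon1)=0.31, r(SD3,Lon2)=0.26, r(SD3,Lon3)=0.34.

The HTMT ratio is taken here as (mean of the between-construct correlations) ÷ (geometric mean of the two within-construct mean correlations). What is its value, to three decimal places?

0.521

Mean between = 3.01/9 = 0.3344.
Mean within-SD = 1.91/3 = 0.6367; mean within-Lon = 1.94/3 = 0.6467.
Geometric mean = √(0.6367 × 0.6467) = 0.6417.
HTMT = 0.3344 / 0.6417 = 0.521.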